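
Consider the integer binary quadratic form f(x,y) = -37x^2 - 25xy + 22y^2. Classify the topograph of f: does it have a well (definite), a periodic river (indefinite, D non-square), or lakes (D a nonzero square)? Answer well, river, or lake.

D = b²−4ac = (-25)² − 4·(-37)·22 = 3881
D > 0 non-square ⇒ indefinite ⇒ periodic river

river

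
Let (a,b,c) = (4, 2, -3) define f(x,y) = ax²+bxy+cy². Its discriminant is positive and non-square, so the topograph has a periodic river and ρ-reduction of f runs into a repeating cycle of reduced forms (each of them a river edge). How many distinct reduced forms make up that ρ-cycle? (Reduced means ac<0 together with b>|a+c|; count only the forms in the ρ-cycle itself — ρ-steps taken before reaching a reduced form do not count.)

D = 52, ⌊√D⌋ = 7
river: ρ → (-3,4,3)
river: ρ → (3,2,-4)
river: ρ → (-4,6,1)
river: ρ → (1,6,-4)
river: ρ → (-4,2,3)
river: ρ → (3,4,-3)
river: ρ → (-3,2,4)
river: ρ → (4,6,-1)
river: ρ → (-1,6,4)
river: ρ → (4,2,-3)
ρ-cycle length = 10 (tail of 0 descent steps not counted)

10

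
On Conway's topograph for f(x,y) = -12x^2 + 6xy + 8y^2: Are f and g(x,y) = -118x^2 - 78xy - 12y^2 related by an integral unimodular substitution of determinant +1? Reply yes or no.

D₁ = 420, D₂ = 420
river cycle of f (length 6): (8, 10, -10), (-10, 10, 8), (8, 6, -12), (-12, 18, 2), (2, 18, -12), (-12, 6, 8)
river cycle of g (length 6): (-12, 6, 8), (8, 10, -10), (-10, 10, 8), (8, 6, -12), (-12, 18, 2), (2, 18, -12)
cycles coincide ⇒ equivalent

yes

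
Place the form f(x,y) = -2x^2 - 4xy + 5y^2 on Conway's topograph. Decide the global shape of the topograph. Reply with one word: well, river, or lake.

D = b²−4ac = (-4)² − 4·(-2)·5 = 56
D > 0 non-square ⇒ indefinite ⇒ periodic river

river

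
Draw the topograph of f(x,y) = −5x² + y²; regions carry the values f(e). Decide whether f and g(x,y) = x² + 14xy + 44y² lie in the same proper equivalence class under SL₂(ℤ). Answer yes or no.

D₁ = 20, D₂ = 20
river cycle of f (length 2): (1, 4, -1), (-1, 4, 1)
river cycle of g (length 2): (1, 4, -1), (-1, 4, 1)
cycles coincide ⇒ equivalent

yes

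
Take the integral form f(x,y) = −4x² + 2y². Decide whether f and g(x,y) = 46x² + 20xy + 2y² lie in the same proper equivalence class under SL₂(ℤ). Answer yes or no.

D₁ = 32, D₂ = 32
river cycle of f (length 2): (2, 4, -2), (-2, 4, 2)
river cycle of g (length 2): (2, 4, -2), (-2, 4, 2)
cycles coincide ⇒ equivalent

yes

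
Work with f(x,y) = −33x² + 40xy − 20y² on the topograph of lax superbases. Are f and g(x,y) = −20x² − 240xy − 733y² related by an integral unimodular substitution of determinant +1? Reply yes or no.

D₁ = -1040, D₂ = -1040
f is negative-definite; reduce −f:
−f: translate: b→26 (≡-40 mod 66), so (33,-40,20)→(33,26,13)
−f: flip: (33,26,13)→(13,-26,33)
−f: translate: b→0 (≡-26 mod 26), so (13,-26,33)→(13,0,20)
−f: reduced (well bottom): (13,0,20) with a≤c, −a<b≤a
flip sign back: reduced form of f is (-13,0,-20)
g is negative-definite; reduce −g:
−g: translate: b→0 (≡240 mod 40), so (20,240,733)→(20,0,13)
−g: flip: (20,0,13)→(13,0,20)
−g: reduced (well bottom): (13,0,20) with a≤c, −a<b≤a
flip sign back: reduced form of g is (-13,0,-20)
reduced forms (-13, 0, -20) vs (-13, 0, -20) ⇒ equivalent

yes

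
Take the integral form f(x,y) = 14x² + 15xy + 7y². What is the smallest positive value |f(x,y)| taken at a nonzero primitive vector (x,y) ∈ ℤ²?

translate: b→-13 (≡15 mod 28), so (14,15,7)→(14,-13,6)
flip: (14,-13,6)→(6,13,14)
translate: b→1 (≡13 mod 12), so (6,13,14)→(6,1,7)
reduced (well bottom): (6,1,7) with a≤c, −a<b≤a
well minimum = a = 6

6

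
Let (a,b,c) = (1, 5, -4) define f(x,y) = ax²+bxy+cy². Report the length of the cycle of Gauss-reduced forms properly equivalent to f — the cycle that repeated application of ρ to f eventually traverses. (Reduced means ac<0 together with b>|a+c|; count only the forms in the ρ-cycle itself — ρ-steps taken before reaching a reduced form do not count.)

D = 41, ⌊√D⌋ = 6
river: ρ → (-4,3,2)
river: ρ → (2,5,-2)
river: ρ → (-2,3,4)
river: ρ → (4,5,-1)
river: ρ → (-1,5,4)
river: ρ → (4,3,-2)
river: ρ → (-2,5,2)
river: ρ → (2,3,-4)
river: ρ → (-4,5,1)
river: ρ → (1,5,-4)
ρ-cycle length = 10 (tail of 0 descent steps not counted)

10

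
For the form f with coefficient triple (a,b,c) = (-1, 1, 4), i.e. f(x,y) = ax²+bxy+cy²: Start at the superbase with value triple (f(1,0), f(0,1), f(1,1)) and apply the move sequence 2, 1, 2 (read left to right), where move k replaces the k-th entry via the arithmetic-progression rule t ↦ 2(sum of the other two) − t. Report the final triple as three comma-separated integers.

start (-1,4,4) = (f(1,0),f(0,1),f(1,1))
replace slot 2: 2·((-1)+4) − 4 = 2 → (-1,2,4)
replace slot 1: 2·(2+4) − (-1) = 13 → (13,2,4)
replace slot 2: 2·(13+4) − 2 = 32 → (13,32,4)

13,32,4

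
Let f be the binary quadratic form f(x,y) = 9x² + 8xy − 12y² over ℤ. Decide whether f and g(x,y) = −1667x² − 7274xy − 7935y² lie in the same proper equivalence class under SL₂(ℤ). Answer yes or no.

D₁ = 496, D₂ = 496
river cycle of f (length 16): (-12, 16, 5), (5, 14, -15), (-15, 16, 4), (4, 16, -15), (-15, 14, 5), (5, 16, -12), (-12, 8, 9), (9, 10, -11), (-11, 12, 8), (8, 20, -3), … (6 more)
river cycle of g (length 16): (-11, 10, 9), (9, 8, -12), (-12, 16, 5), (5, 14, -15), (-15, 16, 4), (4, 16, -15), (-15, 14, 5), (5, 16, -12), (-12, 8, 9), (9, 10, -11), … (6 more)
cycles coincide ⇒ equivalent

yes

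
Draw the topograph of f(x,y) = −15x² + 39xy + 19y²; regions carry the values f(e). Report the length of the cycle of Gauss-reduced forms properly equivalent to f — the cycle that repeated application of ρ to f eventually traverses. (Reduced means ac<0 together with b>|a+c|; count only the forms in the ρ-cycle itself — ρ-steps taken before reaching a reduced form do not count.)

D = 2661, ⌊√D⌋ = 51
river: ρ → (19,37,-17)
river: ρ → (-17,31,25)
river: ρ → (25,19,-23)
river: ρ → (-23,27,21)
river: ρ → (21,15,-29)
river: ρ → (-29,43,7)
river: ρ → (7,41,-35)
river: ρ → (-35,29,13)
river: ρ → (13,49,-5)
river: ρ → (-5,51,3)
river: ρ → (3,51,-5)
river: ρ → (-5,49,13)
river: ρ → (13,29,-35)
river: ρ → (-35,41,7)
river: ρ → (7,43,-29)
river: ρ → (-29,15,21)
river: ρ → (21,27,-23)
river: ρ → (-23,19,25)
river: ρ → (25,31,-17)
river: ρ → (-17,37,19)
river: ρ → (19,39,-15)
river: ρ → (-15,51,1)
river: ρ → (1,51,-15)
river: ρ → (-15,39,19)
ρ-cycle length = 24 (tail of 0 descent steps not counted)

24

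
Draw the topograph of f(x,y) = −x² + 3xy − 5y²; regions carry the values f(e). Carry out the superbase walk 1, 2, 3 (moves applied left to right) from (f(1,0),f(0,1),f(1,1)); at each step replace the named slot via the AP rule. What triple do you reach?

start (-1,-5,-3) = (f(1,0),f(0,1),f(1,1))
replace slot 1: 2·((-5)+(-3)) − (-1) = -15 → (-15,-5,-3)
replace slot 2: 2·((-15)+(-3)) − (-5) = -31 → (-15,-31,-3)
replace slot 3: 2·((-15)+(-31)) − (-3) = -89 → (-15,-31,-89)

-15,-31,-89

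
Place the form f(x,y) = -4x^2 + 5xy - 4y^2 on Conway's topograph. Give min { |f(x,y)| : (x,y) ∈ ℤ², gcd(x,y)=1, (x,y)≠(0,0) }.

translate: b→3 (≡-5 mod 8), so (4,-5,4)→(4,3,3)
flip: (4,3,3)→(3,-3,4)
translate: b→3 (≡-3 mod 6), so (3,-3,4)→(3,3,4)
reduced (well bottom): (3,3,4) with a≤c, −a<b≤a
well minimum |f| = |-3| = 3 (negative-definite)

3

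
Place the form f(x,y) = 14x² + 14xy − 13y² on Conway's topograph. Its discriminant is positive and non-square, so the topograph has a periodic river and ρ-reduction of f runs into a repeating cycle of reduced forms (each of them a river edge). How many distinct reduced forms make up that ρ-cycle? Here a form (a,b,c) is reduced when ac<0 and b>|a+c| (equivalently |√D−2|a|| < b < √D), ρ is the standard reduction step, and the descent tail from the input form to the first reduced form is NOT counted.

D = 924, ⌊√D⌋ = 30
river: ρ → (-13,12,15)
river: ρ → (15,18,-10)
river: ρ → (-10,22,11)
river: ρ → (11,22,-10)
river: ρ → (-10,18,15)
river: ρ → (15,12,-13)
river: ρ → (-13,14,14)
river: ρ → (14,14,-13)
ρ-cycle length = 8 (tail of 0 descent steps not counted)

8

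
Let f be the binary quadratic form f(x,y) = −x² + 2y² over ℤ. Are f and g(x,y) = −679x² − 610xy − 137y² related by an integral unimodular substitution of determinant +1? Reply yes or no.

D₁ = 8, D₂ = 8
river cycle of f (length 2): (-1, 2, 1), (1, 2, -1)
river cycle of g (length 2): (-1, 2, 1), (1, 2, -1)
cycles coincide ⇒ equivalent

yes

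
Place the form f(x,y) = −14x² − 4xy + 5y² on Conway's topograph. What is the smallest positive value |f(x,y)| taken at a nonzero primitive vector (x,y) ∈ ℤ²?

descent: ρ → (5,14,-5)  [lands on river]
river: ρ → (-5,16,2)
river: ρ → (2,16,-5)
river: ρ → (-5,14,5)
river: ρ → (5,16,-2)
river: ρ → (-2,16,5)
closes: descent 1, river 6
min |a| on river = 2

2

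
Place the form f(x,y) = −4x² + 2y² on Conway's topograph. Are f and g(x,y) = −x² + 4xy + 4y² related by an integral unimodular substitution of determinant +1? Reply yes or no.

D₁ = 32, D₂ = 32
river cycle of f (length 2): (2, 4, -2), (-2, 4, 2)
river cycle of g (length 2): (4, 4, -1), (-1, 4, 4)
cycles differ ⇒ inequivalent

no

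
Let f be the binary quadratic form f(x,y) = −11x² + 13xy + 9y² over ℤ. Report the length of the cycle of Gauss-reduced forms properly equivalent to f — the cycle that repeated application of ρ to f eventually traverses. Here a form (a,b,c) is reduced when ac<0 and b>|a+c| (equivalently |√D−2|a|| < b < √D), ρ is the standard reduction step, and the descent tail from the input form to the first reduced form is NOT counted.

D = 565, ⌊√D⌋ = 23
river: ρ → (9,23,-1)
river: ρ → (-1,23,9)
river: ρ → (9,13,-11)
river: ρ → (-11,9,11)
river: ρ → (11,13,-9)
river: ρ → (-9,23,1)
river: ρ → (1,23,-9)
river: ρ → (-9,13,11)
river: ρ → (11,9,-11)
river: ρ → (-11,13,9)
ρ-cycle length = 10 (tail of 0 descent steps not counted)

10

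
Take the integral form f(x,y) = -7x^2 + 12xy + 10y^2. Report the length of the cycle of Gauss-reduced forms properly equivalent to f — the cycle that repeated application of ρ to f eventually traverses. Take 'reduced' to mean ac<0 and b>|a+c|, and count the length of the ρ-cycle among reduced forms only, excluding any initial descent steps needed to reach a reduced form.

D = 424, ⌊√D⌋ = 20
river: ρ → (10,8,-9)
river: ρ → (-9,10,9)
river: ρ → (9,8,-10)
river: ρ → (-10,12,7)
river: ρ → (7,16,-6)
river: ρ → (-6,20,1)
river: ρ → (1,20,-6)
river: ρ → (-6,16,7)
river: ρ → (7,12,-10)
river: ρ → (-10,8,9)
river: ρ → (9,10,-9)
river: ρ → (-9,8,10)
river: ρ → (10,12,-7)
river: ρ → (-7,16,6)
river: ρ → (6,20,-1)
river: ρ → (-1,20,6)
river: ρ → (6,16,-7)
river: ρ → (-7,12,10)
ρ-cycle length = 18 (tail of 0 descent steps not counted)

18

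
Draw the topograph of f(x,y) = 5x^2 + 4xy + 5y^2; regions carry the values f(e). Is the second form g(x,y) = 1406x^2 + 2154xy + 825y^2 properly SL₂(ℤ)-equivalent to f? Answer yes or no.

D₁ = -84, D₂ = -84
f: reduced (well bottom): (5,4,5) with a≤c, −a<b≤a
g: translate: b→-658 (≡2154 mod 2812), so (1406,2154,825)→(1406,-658,77)
g: flip: (1406,-658,77)→(77,658,1406)
g: translate: b→42 (≡658 mod 154), so (77,658,1406)→(77,42,6)
g: flip: (77,42,6)→(6,-42,77)
g: translate: b→6 (≡-42 mod 12), so (6,-42,77)→(6,6,5)
g: flip: (6,6,5)→(5,-6,6)
g: translate: b→4 (≡-6 mod 10), so (5,-6,6)→(5,4,5)
g: reduced (well bottom): (5,4,5) with a≤c, −a<b≤a
reduced forms (5, 4, 5) vs (5, 4, 5) ⇒ equivalent

yes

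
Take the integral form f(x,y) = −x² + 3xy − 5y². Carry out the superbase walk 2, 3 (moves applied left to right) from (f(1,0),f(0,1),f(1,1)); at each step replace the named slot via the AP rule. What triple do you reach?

start (-1,-5,-3) = (f(1,0),f(0,1),f(1,1))
replace slot 2: 2·((-1)+(-3)) − (-5) = -3 → (-1,-3,-3)
replace slot 3: 2·((-1)+(-3)) − (-3) = -5 → (-1,-3,-5)

-1,-3,-5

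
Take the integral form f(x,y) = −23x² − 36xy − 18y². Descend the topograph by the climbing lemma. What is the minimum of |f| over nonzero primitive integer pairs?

translate: b→-10 (≡36 mod 46), so (23,36,18)→(23,-10,5)
flip: (23,-10,5)→(5,10,23)
translate: b→0 (≡10 mod 10), so (5,10,23)→(5,0,18)
reduced (well bottom): (5,0,18) with a≤c, −a<b≤a
well minimum |f| = |-5| = 5 (negative-definite)

5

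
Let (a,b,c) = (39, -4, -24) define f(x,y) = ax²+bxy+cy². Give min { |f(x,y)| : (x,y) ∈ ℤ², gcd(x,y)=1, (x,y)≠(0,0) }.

descent: ρ → (-24,52,11)  [lands on river]
river: ρ → (11,58,-9)
river: ρ → (-9,50,35)
river: ρ → (35,20,-24)
river: ρ → (-24,28,31)
river: ρ → (31,34,-21)
river: ρ → (-21,50,15)
river: ρ → (15,40,-36)
river: ρ → (-36,32,19)
river: ρ → (19,44,-24)
closes: descent 1, river 10
min |a| on river = 9

9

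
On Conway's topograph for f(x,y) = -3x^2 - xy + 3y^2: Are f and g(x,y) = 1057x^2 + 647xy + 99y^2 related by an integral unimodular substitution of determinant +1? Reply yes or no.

D₁ = 37, D₂ = 37
river cycle of f (length 6): (3, 1, -3), (-3, 5, 1), (1, 5, -3), (-3, 1, 3), (3, 5, -1), (-1, 5, 3)
river cycle of g (length 6): (-1, 5, 3), (3, 1, -3), (-3, 5, 1), (1, 5, -3), (-3, 1, 3), (3, 5, -1)
cycles coincide ⇒ equivalent

yes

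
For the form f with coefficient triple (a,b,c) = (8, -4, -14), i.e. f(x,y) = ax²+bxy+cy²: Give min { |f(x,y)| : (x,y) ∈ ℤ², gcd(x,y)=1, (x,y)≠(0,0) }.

descent: ρ → (-14,4,8)
descent: ρ → (8,12,-10)  [lands on river]
river: ρ → (-10,8,10)
river: ρ → (10,12,-8)
river: ρ → (-8,20,2)
river: ρ → (2,20,-8)
river: ρ → (-8,12,10)
river: ρ → (10,8,-10)
river: ρ → (-10,12,8)
river: ρ → (8,20,-2)
river: ρ → (-2,20,8)
closes: descent 2, river 10
min |a| on river = 2

2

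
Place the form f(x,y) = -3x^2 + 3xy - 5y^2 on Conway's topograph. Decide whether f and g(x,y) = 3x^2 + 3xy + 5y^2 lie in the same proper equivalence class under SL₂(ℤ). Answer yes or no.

D₁ = -51, D₂ = -51
f is negative-definite; reduce −f:
−f: translate: b→3 (≡-3 mod 6), so (3,-3,5)→(3,3,5)
−f: reduced (well bottom): (3,3,5) with a≤c, −a<b≤a
flip sign back: reduced form of f is (-3,-3,-5)
g: reduced (well bottom): (3,3,5) with a≤c, −a<b≤a
reduced forms (-3, -3, -5) vs (3, 3, 5) ⇒ inequivalent

no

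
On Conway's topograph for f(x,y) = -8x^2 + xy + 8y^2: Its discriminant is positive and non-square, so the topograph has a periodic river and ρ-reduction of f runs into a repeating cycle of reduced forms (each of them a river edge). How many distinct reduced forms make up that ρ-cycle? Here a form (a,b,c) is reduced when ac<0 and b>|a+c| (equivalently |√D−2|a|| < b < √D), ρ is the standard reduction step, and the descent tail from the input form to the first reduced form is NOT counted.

D = 257, ⌊√D⌋ = 16
river: ρ → (8,15,-1)
river: ρ → (-1,15,8)
river: ρ → (8,1,-8)
river: ρ → (-8,15,1)
river: ρ → (1,15,-8)
river: ρ → (-8,1,8)
ρ-cycle length = 6 (tail of 0 descent steps not counted)

6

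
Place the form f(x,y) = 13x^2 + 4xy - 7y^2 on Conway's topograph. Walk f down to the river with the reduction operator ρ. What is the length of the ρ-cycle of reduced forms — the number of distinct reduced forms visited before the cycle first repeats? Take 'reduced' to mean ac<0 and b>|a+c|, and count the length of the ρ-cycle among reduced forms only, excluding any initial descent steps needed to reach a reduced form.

D = 380, ⌊√D⌋ = 19
descent: ρ → (-7,10,10)  [lands on river]
river: ρ → (10,10,-7)
river: ρ → (-7,18,2)
river: ρ → (2,18,-7)
ρ-cycle length = 4 (tail of 1 descent step not counted)

4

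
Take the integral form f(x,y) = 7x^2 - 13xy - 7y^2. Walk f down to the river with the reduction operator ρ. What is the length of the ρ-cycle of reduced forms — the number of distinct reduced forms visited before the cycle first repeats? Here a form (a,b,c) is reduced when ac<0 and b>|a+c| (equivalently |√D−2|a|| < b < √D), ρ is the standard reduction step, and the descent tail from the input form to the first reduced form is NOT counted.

D = 365, ⌊√D⌋ = 19
descent: ρ → (-7,13,7)  [lands on river]
river: ρ → (7,15,-5)
river: ρ → (-5,15,7)
river: ρ → (7,13,-7)
river: ρ → (-7,15,5)
river: ρ → (5,15,-7)
ρ-cycle length = 6 (tail of 1 descent step not counted)

6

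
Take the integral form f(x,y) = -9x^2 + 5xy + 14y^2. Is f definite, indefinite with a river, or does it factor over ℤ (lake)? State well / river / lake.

D = b²−4ac = 5² − 4·(-9)·14 = 529
D = 23² is a perfect square ⇒ form factors over ℤ ⇒ lakes

lake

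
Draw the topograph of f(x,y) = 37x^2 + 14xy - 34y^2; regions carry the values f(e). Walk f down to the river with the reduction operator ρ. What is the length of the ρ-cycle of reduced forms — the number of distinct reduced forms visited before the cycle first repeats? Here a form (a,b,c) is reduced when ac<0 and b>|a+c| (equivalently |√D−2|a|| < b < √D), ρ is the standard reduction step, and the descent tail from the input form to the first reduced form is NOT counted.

D = 5228, ⌊√D⌋ = 72
river: ρ → (-34,54,17)
river: ρ → (17,48,-43)
river: ρ → (-43,38,22)
river: ρ → (22,50,-31)
river: ρ → (-31,12,41)
river: ρ → (41,70,-2)
river: ρ → (-2,70,41)
river: ρ → (41,12,-31)
river: ρ → (-31,50,22)
river: ρ → (22,38,-43)
river: ρ → (-43,48,17)
river: ρ → (17,54,-34)
river: ρ → (-34,14,37)
river: ρ → (37,60,-11)
river: ρ → (-11,72,1)
river: ρ → (1,72,-11)
river: ρ → (-11,60,37)
river: ρ → (37,14,-34)
ρ-cycle length = 18 (tail of 0 descent steps not counted)

18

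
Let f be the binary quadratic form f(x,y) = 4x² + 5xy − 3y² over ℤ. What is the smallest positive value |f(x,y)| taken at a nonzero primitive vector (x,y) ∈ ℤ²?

river: ρ → (-3,7,2)
river: ρ → (2,5,-6)
river: ρ → (-6,7,1)
river: ρ → (1,7,-6)
river: ρ → (-6,5,2)
river: ρ → (2,7,-3)
river: ρ → (-3,5,4)
river: ρ → (4,3,-4)
river: ρ → (-4,5,3)
river: ρ → (3,7,-2)
river: ρ → (-2,5,6)
river: ρ → (6,7,-1)
river: ρ → (-1,7,6)
river: ρ → (6,5,-2)
river: ρ → (-2,7,3)
river: ρ → (3,5,-4)
river: ρ → (-4,3,4)
river: ρ → (4,5,-3)
closes: descent 0, river 18
min |a| on river = 1

1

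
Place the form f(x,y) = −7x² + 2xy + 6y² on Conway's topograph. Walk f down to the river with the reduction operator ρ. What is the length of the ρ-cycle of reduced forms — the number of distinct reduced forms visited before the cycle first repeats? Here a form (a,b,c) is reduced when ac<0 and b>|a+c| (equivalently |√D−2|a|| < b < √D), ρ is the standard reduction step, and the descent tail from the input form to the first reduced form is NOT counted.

D = 172, ⌊√D⌋ = 13
river: ρ → (6,10,-3)
river: ρ → (-3,8,9)
river: ρ → (9,10,-2)
river: ρ → (-2,10,9)
river: ρ → (9,8,-3)
river: ρ → (-3,10,6)
river: ρ → (6,2,-7)
river: ρ → (-7,12,1)
river: ρ → (1,12,-7)
river: ρ → (-7,2,6)
ρ-cycle length = 10 (tail of 0 descent steps not counted)

10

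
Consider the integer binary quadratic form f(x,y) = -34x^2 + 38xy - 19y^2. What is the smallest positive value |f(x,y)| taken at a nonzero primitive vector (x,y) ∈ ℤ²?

translate: b→30 (≡-38 mod 68), so (34,-38,19)→(34,30,15)
flip: (34,30,15)→(15,-30,34)
translate: b→0 (≡-30 mod 30), so (15,-30,34)→(15,0,19)
reduced (well bottom): (15,0,19) with a≤c, −a<b≤a
well minimum |f| = |-15| = 15 (negative-definite)

15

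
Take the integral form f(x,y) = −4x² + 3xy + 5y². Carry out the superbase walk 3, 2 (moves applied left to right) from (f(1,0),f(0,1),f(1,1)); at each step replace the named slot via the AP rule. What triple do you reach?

start (-4,5,4) = (f(1,0),f(0,1),f(1,1))
replace slot 3: 2·((-4)+5) − 4 = -2 → (-4,5,-2)
replace slot 2: 2·((-4)+(-2)) − 5 = -17 → (-4,-17,-2)

-4,-17,-2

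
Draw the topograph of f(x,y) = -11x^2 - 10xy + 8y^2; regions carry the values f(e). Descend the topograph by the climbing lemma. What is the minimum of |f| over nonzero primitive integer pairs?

descent: ρ → (8,10,-11)  [lands on river]
river: ρ → (-11,12,7)
river: ρ → (7,16,-7)
river: ρ → (-7,12,11)
river: ρ → (11,10,-8)
river: ρ → (-8,6,13)
river: ρ → (13,20,-1)
river: ρ → (-1,20,13)
river: ρ → (13,6,-8)
river: ρ → (-8,10,11)
river: ρ → (11,12,-7)
river: ρ → (-7,16,7)
river: ρ → (7,12,-11)
river: ρ → (-11,10,8)
river: ρ → (8,6,-13)
river: ρ → (-13,20,1)
river: ρ → (1,20,-13)
river: ρ → (-13,6,8)
closes: descent 1, river 18
min |a| on river = 1

1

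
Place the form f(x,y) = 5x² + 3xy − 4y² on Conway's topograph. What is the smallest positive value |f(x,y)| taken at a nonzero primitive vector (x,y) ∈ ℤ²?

river: ρ → (-4,5,4)
river: ρ → (4,3,-5)
river: ρ → (-5,7,2)
river: ρ → (2,9,-1)
river: ρ → (-1,9,2)
river: ρ → (2,7,-5)
river: ρ → (-5,3,4)
river: ρ → (4,5,-4)
river: ρ → (-4,3,5)
river: ρ → (5,7,-2)
river: ρ → (-2,9,1)
river: ρ → (1,9,-2)
river: ρ → (-2,7,5)
river: ρ → (5,3,-4)
closes: descent 0, river 14
min |a| on river = 1

1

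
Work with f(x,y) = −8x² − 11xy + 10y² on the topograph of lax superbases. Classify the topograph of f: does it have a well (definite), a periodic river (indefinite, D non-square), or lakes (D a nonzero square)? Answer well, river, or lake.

D = b²−4ac = (-11)² − 4·(-8)·10 = 441
D = 21² is a perfect square ⇒ form factors over ℤ ⇒ lakes

lake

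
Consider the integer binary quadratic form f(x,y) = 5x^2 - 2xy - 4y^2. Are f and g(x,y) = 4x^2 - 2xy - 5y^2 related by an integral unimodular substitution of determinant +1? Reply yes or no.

D₁ = 84, D₂ = 84
river cycle of f (length 6): (-4, 2, 5), (5, 8, -1), (-1, 8, 5), (5, 2, -4), (-4, 6, 3), (3, 6, -4)
river cycle of g (length 6): (-5, 2, 4), (4, 6, -3), (-3, 6, 4), (4, 2, -5), (-5, 8, 1), (1, 8, -5)
cycles differ ⇒ inequivalent

no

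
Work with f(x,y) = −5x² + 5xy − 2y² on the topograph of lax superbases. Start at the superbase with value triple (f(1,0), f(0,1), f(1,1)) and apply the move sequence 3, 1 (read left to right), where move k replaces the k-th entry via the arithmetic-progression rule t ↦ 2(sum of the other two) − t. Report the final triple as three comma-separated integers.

start (-5,-2,-2) = (f(1,0),f(0,1),f(1,1))
replace slot 3: 2·((-5)+(-2)) − (-2) = -12 → (-5,-2,-12)
replace slot 1: 2·((-2)+(-12)) − (-5) = -23 → (-23,-2,-12)

-23,-2,-12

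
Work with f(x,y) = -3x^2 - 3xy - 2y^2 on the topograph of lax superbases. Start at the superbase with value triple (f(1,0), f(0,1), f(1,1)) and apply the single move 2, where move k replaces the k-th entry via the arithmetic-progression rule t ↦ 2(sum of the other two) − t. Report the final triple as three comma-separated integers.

start (-3,-2,-8) = (f(1,0),f(0,1),f(1,1))
replace slot 2: 2·((-3)+(-8)) − (-2) = -20 → (-3,-20,-8)

-3,-20,-8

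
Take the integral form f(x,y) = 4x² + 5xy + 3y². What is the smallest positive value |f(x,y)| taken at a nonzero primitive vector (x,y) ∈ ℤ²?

translate: b→-3 (≡5 mod 8), so (4,5,3)→(4,-3,2)
flip: (4,-3,2)→(2,3,4)
translate: b→-1 (≡3 mod 4), so (2,3,4)→(2,-1,3)
reduced (well bottom): (2,-1,3) with a≤c, −a<b≤a
well minimum = a = 2

2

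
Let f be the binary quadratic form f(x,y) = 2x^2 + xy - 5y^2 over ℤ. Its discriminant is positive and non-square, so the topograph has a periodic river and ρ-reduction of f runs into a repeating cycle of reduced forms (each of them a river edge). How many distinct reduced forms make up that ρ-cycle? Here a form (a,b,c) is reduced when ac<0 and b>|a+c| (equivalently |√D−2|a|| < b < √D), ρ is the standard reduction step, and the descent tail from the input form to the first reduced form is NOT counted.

D = 41, ⌊√D⌋ = 6
descent: ρ → (-5,-1,2)
descent: ρ → (2,5,-2)  [lands on river]
river: ρ → (-2,3,4)
river: ρ → (4,5,-1)
river: ρ → (-1,5,4)
river: ρ → (4,3,-2)
river: ρ → (-2,5,2)
river: ρ → (2,3,-4)
river: ρ → (-4,5,1)
river: ρ → (1,5,-4)
river: ρ → (-4,3,2)
ρ-cycle length = 10 (tail of 2 descent steps not counted)

10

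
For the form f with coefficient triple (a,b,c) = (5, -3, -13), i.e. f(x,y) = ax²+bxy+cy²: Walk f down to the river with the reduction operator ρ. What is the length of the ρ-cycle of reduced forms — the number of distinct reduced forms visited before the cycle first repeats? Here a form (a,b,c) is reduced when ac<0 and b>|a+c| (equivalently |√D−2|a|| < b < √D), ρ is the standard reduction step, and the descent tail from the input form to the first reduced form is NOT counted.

D = 269, ⌊√D⌋ = 16
descent: ρ → (-13,3,5)
descent: ρ → (5,7,-11)  [lands on river]
river: ρ → (-11,15,1)
river: ρ → (1,15,-11)
river: ρ → (-11,7,5)
river: ρ → (5,13,-5)
river: ρ → (-5,7,11)
river: ρ → (11,15,-1)
river: ρ → (-1,15,11)
river: ρ → (11,7,-5)
river: ρ → (-5,13,5)
ρ-cycle length = 10 (tail of 2 descent steps not counted)

10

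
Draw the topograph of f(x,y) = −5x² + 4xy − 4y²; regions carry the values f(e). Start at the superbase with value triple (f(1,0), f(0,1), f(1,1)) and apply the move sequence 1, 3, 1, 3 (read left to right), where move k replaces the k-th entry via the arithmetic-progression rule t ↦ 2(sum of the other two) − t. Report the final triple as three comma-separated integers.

start (-5,-4,-5) = (f(1,0),f(0,1),f(1,1))
replace slot 1: 2·((-4)+(-5)) − (-5) = -13 → (-13,-4,-5)
replace slot 3: 2·((-13)+(-4)) − (-5) = -29 → (-13,-4,-29)
replace slot 1: 2·((-4)+(-29)) − (-13) = -53 → (-53,-4,-29)
replace slot 3: 2·((-53)+(-4)) − (-29) = -85 → (-53,-4,-85)

-53,-4,-85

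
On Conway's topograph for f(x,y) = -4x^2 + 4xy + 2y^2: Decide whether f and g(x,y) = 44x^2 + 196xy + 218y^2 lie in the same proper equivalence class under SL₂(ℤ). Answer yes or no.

D₁ = 48, D₂ = 48
river cycle of f (length 2): (2, 4, -4), (-4, 4, 2)
river cycle of g (length 2): (2, 4, -4), (-4, 4, 2)
cycles coincide ⇒ equivalent

yes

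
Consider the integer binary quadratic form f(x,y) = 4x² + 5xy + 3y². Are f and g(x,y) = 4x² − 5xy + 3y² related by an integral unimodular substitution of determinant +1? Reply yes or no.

D₁ = -23, D₂ = -23
f: translate: b→-3 (≡5 mod 8), so (4,5,3)→(4,-3,2)
f: flip: (4,-3,2)→(2,3,4)
f: translate: b→-1 (≡3 mod 4), so (2,3,4)→(2,-1,3)
f: reduced (well bottom): (2,-1,3) with a≤c, −a<b≤a
g: translate: b→3 (≡-5 mod 8), so (4,-5,3)→(4,3,2)
g: flip: (4,3,2)→(2,-3,4)
g: translate: b→1 (≡-3 mod 4), so (2,-3,4)→(2,1,3)
g: reduced (well bottom): (2,1,3) with a≤c, −a<b≤a
reduced forms (2, -1, 3) vs (2, 1, 3) ⇒ inequivalent

no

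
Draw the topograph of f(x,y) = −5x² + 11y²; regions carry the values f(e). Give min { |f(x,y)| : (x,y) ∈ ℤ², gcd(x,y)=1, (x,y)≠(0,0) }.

descent: ρ → (11,0,-5)
descent: ρ → (-5,10,6)  [lands on river]
river: ρ → (6,14,-1)
river: ρ → (-1,14,6)
river: ρ → (6,10,-5)
closes: descent 2, river 4
min |a| on river = 1

1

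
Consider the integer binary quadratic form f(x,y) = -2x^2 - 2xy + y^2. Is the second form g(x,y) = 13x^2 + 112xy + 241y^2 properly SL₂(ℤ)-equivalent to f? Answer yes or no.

D₁ = 12, D₂ = 12
river cycle of f (length 2): (1, 2, -2), (-2, 2, 1)
river cycle of g (length 2): (1, 2, -2), (-2, 2, 1)
cycles coincide ⇒ equivalent

yes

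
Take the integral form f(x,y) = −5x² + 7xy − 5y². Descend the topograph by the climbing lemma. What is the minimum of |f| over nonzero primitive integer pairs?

translate: b→3 (≡-7 mod 10), so (5,-7,5)→(5,3,3)
flip: (5,3,3)→(3,-3,5)
translate: b→3 (≡-3 mod 6), so (3,-3,5)→(3,3,5)
reduced (well bottom): (3,3,5) with a≤c, −a<b≤a
well minimum |f| = |-3| = 3 (negative-definite)

3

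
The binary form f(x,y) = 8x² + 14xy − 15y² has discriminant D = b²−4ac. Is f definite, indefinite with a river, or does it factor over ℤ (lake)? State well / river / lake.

D = b²−4ac = 14² − 4·8·(-15) = 676
D = 26² is a perfect square ⇒ form factors over ℤ ⇒ lakes

lake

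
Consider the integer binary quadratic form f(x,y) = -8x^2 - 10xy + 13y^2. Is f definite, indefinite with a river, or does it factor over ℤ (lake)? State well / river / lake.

D = b²−4ac = (-10)² − 4·(-8)·13 = 516
D > 0 non-square ⇒ indefinite ⇒ periodic river

river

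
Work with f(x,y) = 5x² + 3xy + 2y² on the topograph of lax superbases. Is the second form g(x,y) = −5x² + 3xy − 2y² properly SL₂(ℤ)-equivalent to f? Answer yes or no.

D₁ = -31, D₂ = -31
f: flip: (5,3,2)→(2,-3,5)
f: translate: b→1 (≡-3 mod 4), so (2,-3,5)→(2,1,4)
f: reduced (well bottom): (2,1,4) with a≤c, −a<b≤a
g is negative-definite; reduce −g:
−g: flip: (5,-3,2)→(2,3,5)
−g: translate: b→-1 (≡3 mod 4), so (2,3,5)→(2,-1,4)
−g: reduced (well bottom): (2,-1,4) with a≤c, −a<b≤a
flip sign back: reduced form of g is (-2,1,-4)
reduced forms (2, 1, 4) vs (-2, 1, -4) ⇒ inequivalent

no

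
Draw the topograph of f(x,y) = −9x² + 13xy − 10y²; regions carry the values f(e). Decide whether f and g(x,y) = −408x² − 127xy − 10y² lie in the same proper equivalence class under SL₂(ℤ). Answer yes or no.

D₁ = -191, D₂ = -191
f is negative-definite; reduce −f:
−f: translate: b→5 (≡-13 mod 18), so (9,-13,10)→(9,5,6)
−f: flip: (9,5,6)→(6,-5,9)
−f: reduced (well bottom): (6,-5,9) with a≤c, −a<b≤a
flip sign back: reduced form of f is (-6,5,-9)
g is negative-definite; reduce −g:
−g: flip: (408,127,10)→(10,-127,408)
−g: translate: b→-7 (≡-127 mod 20), so (10,-127,408)→(10,-7,6)
−g: flip: (10,-7,6)→(6,7,10)
−g: translate: b→-5 (≡7 mod 12), so (6,7,10)→(6,-5,9)
−g: reduced (well bottom): (6,-5,9) with a≤c, −a<b≤a
flip sign back: reduced form of g is (-6,5,-9)
reduced forms (-6, 5, -9) vs (-6, 5, -9) ⇒ equivalent

yes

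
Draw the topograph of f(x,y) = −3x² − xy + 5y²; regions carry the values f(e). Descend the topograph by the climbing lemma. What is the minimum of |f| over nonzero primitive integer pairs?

descent: ρ → (5,1,-3)
descent: ρ → (-3,5,3)  [lands on river]
river: ρ → (3,7,-1)
river: ρ → (-1,7,3)
river: ρ → (3,5,-3)
river: ρ → (-3,7,1)
river: ρ → (1,7,-3)
closes: descent 2, river 6
min |a| on river = 1

1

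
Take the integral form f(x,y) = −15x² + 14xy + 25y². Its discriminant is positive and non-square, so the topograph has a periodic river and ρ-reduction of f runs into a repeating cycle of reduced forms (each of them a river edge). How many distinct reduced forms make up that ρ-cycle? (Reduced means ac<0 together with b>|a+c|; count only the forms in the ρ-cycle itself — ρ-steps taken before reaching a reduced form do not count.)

D = 1696, ⌊√D⌋ = 41
river: ρ → (25,36,-4)
river: ρ → (-4,36,25)
river: ρ → (25,14,-15)
river: ρ → (-15,16,24)
river: ρ → (24,32,-7)
river: ρ → (-7,38,9)
river: ρ → (9,34,-15)
river: ρ → (-15,26,17)
river: ρ → (17,8,-24)
river: ρ → (-24,40,1)
river: ρ → (1,40,-24)
river: ρ → (-24,8,17)
river: ρ → (17,26,-15)
river: ρ → (-15,34,9)
river: ρ → (9,38,-7)
river: ρ → (-7,32,24)
river: ρ → (24,16,-15)
river: ρ → (-15,14,25)
ρ-cycle length = 18 (tail of 0 descent steps not counted)

18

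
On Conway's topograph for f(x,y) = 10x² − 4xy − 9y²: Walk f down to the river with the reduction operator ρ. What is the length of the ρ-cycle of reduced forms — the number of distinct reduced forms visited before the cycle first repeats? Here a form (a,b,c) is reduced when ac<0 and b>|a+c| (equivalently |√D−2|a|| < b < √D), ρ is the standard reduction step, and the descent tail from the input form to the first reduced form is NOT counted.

D = 376, ⌊√D⌋ = 19
descent: ρ → (-9,4,10)  [lands on river]
river: ρ → (10,16,-3)
river: ρ → (-3,14,15)
river: ρ → (15,16,-2)
river: ρ → (-2,16,15)
river: ρ → (15,14,-3)
river: ρ → (-3,16,10)
river: ρ → (10,4,-9)
river: ρ → (-9,14,5)
river: ρ → (5,16,-6)
river: ρ → (-6,8,13)
river: ρ → (13,18,-1)
river: ρ → (-1,18,13)
river: ρ → (13,8,-6)
river: ρ → (-6,16,5)
river: ρ → (5,14,-9)
ρ-cycle length = 16 (tail of 1 descent step not counted)

16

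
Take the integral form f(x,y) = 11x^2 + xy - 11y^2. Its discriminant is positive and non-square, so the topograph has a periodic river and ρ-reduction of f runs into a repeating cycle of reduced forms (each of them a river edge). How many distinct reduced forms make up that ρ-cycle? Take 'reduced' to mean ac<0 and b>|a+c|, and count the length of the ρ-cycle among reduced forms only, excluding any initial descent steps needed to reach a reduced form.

D = 485, ⌊√D⌋ = 22
river: ρ → (-11,21,1)
river: ρ → (1,21,-11)
river: ρ → (-11,1,11)
river: ρ → (11,21,-1)
river: ρ → (-1,21,11)
river: ρ → (11,1,-11)
ρ-cycle length = 6 (tail of 0 descent steps not counted)

6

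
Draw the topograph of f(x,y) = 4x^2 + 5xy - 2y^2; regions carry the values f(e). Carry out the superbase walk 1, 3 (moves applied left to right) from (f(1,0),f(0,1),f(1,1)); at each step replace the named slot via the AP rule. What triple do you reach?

start (4,-2,7) = (f(1,0),f(0,1),f(1,1))
replace slot 1: 2·((-2)+7) − 4 = 6 → (6,-2,7)
replace slot 3: 2·(6+(-2)) − 7 = 1 → (6,-2,1)

6,-2,1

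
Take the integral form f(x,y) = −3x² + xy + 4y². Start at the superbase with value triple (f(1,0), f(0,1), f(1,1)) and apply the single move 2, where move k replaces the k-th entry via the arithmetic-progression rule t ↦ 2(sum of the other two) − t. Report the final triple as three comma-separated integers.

start (-3,4,2) = (f(1,0),f(0,1),f(1,1))
replace slot 2: 2·((-3)+2) − 4 = -6 → (-3,-6,2)

-3,-6,2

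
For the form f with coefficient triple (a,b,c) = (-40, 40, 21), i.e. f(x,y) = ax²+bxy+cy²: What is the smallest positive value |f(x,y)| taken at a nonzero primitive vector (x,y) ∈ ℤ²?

river: ρ → (21,44,-36)
river: ρ → (-36,28,29)
river: ρ → (29,30,-35)
river: ρ → (-35,40,24)
river: ρ → (24,56,-19)
river: ρ → (-19,58,21)
river: ρ → (21,68,-4)
river: ρ → (-4,68,21)
river: ρ → (21,58,-19)
river: ρ → (-19,56,24)
river: ρ → (24,40,-35)
river: ρ → (-35,30,29)
river: ρ → (29,28,-36)
river: ρ → (-36,44,21)
river: ρ → (21,40,-40)
river: ρ → (-40,40,21)
closes: descent 0, river 16
min |a| on river = 4

4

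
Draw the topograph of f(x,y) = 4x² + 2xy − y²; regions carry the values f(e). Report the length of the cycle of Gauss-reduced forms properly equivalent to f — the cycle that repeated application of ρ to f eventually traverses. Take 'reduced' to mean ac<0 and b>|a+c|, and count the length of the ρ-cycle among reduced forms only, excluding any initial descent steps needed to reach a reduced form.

D = 20, ⌊√D⌋ = 4
descent: ρ → (-1,4,1)  [lands on river]
river: ρ → (1,4,-1)
ρ-cycle length = 2 (tail of 1 descent step not counted)

2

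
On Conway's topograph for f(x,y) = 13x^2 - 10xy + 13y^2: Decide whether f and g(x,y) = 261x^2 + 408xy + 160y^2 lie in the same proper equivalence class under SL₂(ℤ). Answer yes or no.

D₁ = -576, D₂ = -576
f: flip: (13,-10,13)→(13,10,13)
f: reduced (well bottom): (13,10,13) with a≤c, −a<b≤a
g: translate: b→-114 (≡408 mod 522), so (261,408,160)→(261,-114,13)
g: flip: (261,-114,13)→(13,114,261)
g: translate: b→10 (≡114 mod 26), so (13,114,261)→(13,10,13)
g: reduced (well bottom): (13,10,13) with a≤c, −a<b≤a
reduced forms (13, 10, 13) vs (13, 10, 13) ⇒ equivalent

yes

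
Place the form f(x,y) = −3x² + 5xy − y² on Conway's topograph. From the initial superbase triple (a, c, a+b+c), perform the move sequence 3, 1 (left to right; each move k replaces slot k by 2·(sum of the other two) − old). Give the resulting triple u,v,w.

start (-3,-1,1) = (f(1,0),f(0,1),f(1,1))
replace slot 3: 2·((-3)+(-1)) − 1 = -9 → (-3,-1,-9)
replace slot 1: 2·((-1)+(-9)) − (-3) = -17 → (-17,-1,-9)

-17,-1,-9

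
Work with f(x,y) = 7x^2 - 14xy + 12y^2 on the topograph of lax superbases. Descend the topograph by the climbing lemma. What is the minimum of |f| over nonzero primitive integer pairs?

translate: b→0 (≡-14 mod 14), so (7,-14,12)→(7,0,5)
flip: (7,0,5)→(5,0,7)
reduced (well bottom): (5,0,7) with a≤c, −a<b≤a
well minimum = a = 5

5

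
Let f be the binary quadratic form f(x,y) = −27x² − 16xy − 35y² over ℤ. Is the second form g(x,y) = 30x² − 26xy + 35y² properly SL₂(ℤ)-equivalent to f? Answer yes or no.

D₁ = -3524, D₂ = -3524
f is negative-definite; reduce −f:
−f: reduced (well bottom): (27,16,35) with a≤c, −a<b≤a
flip sign back: reduced form of f is (-27,-16,-35)
g: reduced (well bottom): (30,-26,35) with a≤c, −a<b≤a
reduced forms (-27, -16, -35) vs (30, -26, 35) ⇒ inequivalent

no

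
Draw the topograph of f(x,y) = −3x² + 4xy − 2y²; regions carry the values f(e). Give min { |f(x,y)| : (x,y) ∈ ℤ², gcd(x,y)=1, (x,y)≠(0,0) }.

translate: b→2 (≡-4 mod 6), so (3,-4,2)→(3,2,1)
flip: (3,2,1)→(1,-2,3)
translate: b→0 (≡-2 mod 2), so (1,-2,3)→(1,0,2)
reduced (well bottom): (1,0,2) with a≤c, −a<b≤a
well minimum |f| = |-1| = 1 (negative-definite)

1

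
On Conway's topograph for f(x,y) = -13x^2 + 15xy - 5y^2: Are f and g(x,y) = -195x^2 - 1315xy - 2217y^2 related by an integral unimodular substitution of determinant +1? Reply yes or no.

D₁ = -35, D₂ = -35
f is negative-definite; reduce −f:
−f: translate: b→11 (≡-15 mod 26), so (13,-15,5)→(13,11,3)
−f: flip: (13,11,3)→(3,-11,13)
−f: translate: b→1 (≡-11 mod 6), so (3,-11,13)→(3,1,3)
−f: reduced (well bottom): (3,1,3) with a≤c, −a<b≤a
flip sign back: reduced form of f is (-3,-1,-3)
g is negative-definite; reduce −g:
−g: translate: b→145 (≡1315 mod 390), so (195,1315,2217)→(195,145,27)
−g: flip: (195,145,27)→(27,-145,195)
−g: translate: b→17 (≡-145 mod 54), so (27,-145,195)→(27,17,3)
−g: flip: (27,17,3)→(3,-17,27)
−g: translate: b→1 (≡-17 mod 6), so (3,-17,27)→(3,1,3)
−g: reduced (well bottom): (3,1,3) with a≤c, −a<b≤a
flip sign back: reduced form of g is (-3,-1,-3)
reduced forms (-3, -1, -3) vs (-3, -1, -3) ⇒ equivalent

yes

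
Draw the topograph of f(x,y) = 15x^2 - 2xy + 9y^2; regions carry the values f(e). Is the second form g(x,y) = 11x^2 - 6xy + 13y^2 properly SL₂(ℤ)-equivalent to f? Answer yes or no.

D₁ = -536, D₂ = -536
f: flip: (15,-2,9)→(9,2,15)
f: reduced (well bottom): (9,2,15) with a≤c, −a<b≤a
g: reduced (well bottom): (11,-6,13) with a≤c, −a<b≤a
reduced forms (9, 2, 15) vs (11, -6, 13) ⇒ inequivalent

no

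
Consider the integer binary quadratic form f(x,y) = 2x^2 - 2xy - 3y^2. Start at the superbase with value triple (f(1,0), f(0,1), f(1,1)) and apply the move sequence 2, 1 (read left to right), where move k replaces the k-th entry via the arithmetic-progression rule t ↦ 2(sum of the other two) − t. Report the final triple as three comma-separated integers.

start (2,-3,-3) = (f(1,0),f(0,1),f(1,1))
replace slot 2: 2·(2+(-3)) − (-3) = 1 → (2,1,-3)
replace slot 1: 2·(1+(-3)) − 2 = -6 → (-6,1,-3)

-6,1,-3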